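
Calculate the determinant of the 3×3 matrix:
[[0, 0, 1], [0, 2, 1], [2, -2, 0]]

Expansion along first row:
det = 0·det([[2,1],[-2,0]]) - 0·det([[0,1],[2,0]]) + 1·det([[0,2],[2,-2]])
    = 0·(2·0 - 1·-2) - 0·(0·0 - 1·2) + 1·(0·-2 - 2·2)
    = 0·2 - 0·-2 + 1·-4
    = 0 + 0 + -4 = -4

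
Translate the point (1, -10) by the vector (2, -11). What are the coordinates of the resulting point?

Translation by (2, -11) (homogeneous matrix [[1, 0, 2], [0, 1, -11], [0, 0, 1]]):
x' = 1 + 2 = 3
y' = -10 + -11 = -21
Result: (3, -21)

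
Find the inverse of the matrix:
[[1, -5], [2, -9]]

For [[a,b],[c,d]], inverse = (1/det)·[[d,-b],[-c,a]]
det = (1)(-9) - (-5)(2) = -9 - -10 = 1
Inverse = [[-9, 5], [-2, 1]]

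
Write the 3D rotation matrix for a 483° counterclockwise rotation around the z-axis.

Rotation matrix for counterclockwise 483° around z-axis:
cos(483°) = -0.5446, sin(483°) = 0.8387
Result: [[-0.5446, -0.8387, 0], [0.8387, -0.5446, 0], [0, 0, 1]]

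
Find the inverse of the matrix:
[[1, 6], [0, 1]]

For [[a,b],[c,d]], inverse = (1/det)·[[d,-b],[-c,a]]
det = (1)(1) - (6)(0) = 1 - 0 = 1
Inverse = [[1, -6], [0, 1]]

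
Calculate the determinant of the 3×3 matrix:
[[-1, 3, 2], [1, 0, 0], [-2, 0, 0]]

Expansion along first row:
det = -1·det([[0,0],[0,0]]) - 3·det([[1,0],[-2,0]]) + 2·det([[1,0],[-2,0]])
    = -1·(0·0 - 0·0) - 3·(1·0 - 0·-2) + 2·(1·0 - 0·-2)
    = -1·0 - 3·0 + 2·0
    = 0 + 0 + 0 = 0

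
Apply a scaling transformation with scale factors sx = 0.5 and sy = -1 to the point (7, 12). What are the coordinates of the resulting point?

Scaling matrix:
[[0.50, 0], [0, -1]]
Result: (7 × 0.5, 12 × -1) = (3.5, -12)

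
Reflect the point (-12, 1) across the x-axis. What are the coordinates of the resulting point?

Reflection across x-axis: (-12, 1) → (-12, -1)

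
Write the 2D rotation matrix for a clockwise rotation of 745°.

Rotation matrix formula: [[cos θ, -sin θ], [sin θ, cos θ]]
A clockwise rotation by 745° is equivalent to a counterclockwise rotation by -745°.
For θ = -745°:
cos(-745°) = 0.9063
sin(-745°) = -0.4226
Result: [[0.9063, 0.4226], [-0.4226, 0.9063]]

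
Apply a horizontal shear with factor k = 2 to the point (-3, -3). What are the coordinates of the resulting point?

Shear matrix for horizontal shear with factor k = 2:
[[1, 2], [0, 1]]
Result: (-3, -3) → (-9, -3)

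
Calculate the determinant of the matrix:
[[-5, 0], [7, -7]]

For a 2×2 matrix [[a, b], [c, d]], det = ad - bc
det = (-5)(-7) - (0)(7) = 35 - 0 = 35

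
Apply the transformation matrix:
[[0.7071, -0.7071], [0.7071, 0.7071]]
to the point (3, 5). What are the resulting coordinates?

Matrix multiplication:
[[0.7071, -0.7071], [0.7071, 0.7071]] × [3, 5]ᵀ
= [(0.7071)(3) + (-0.7071)(5), (0.7071)(3) + (0.7071)(5)]ᵀ
= [-1.4142, 5.6568]ᵀ
Result: (-1.4142, 5.6568)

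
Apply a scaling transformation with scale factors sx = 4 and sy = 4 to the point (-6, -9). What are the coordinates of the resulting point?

Scaling matrix:
[[4, 0], [0, 4]]
Result: (-6 × 4, -9 × 4) = (-24, -36)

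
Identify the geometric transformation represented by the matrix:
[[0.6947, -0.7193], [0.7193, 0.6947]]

This matrix represents: rotation by 46° counterclockwise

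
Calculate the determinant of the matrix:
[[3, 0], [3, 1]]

For a 2×2 matrix [[a, b], [c, d]], det = ad - bc
det = (3)(1) - (0)(3) = 3 - 0 = 3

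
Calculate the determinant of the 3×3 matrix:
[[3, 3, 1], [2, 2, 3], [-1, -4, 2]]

Expansion along first row:
det = 3·det([[2,3],[-4,2]]) - 3·det([[2,3],[-1,2]]) + 1·det([[2,2],[-1,-4]])
    = 3·(2·2 - 3·-4) - 3·(2·2 - 3·-1) + 1·(2·-4 - 2·-1)
    = 3·16 - 3·7 + 1·-6
    = 48 + -21 + -6 = 21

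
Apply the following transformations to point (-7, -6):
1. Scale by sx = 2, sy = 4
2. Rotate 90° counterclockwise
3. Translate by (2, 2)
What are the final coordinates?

Step 1: Scale → (-14, -24)
Step 2: Rotate 90° → (24, -14)
Step 3: Translate → (26, -12)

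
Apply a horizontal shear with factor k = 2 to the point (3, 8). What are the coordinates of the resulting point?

Shear matrix for horizontal shear with factor k = 2:
[[1, 2], [0, 1]]
Result: (3, 8) → (19, 8)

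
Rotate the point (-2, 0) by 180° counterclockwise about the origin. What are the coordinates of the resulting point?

Rotation matrix for 180°: [[cos 180°, -sin 180°], [sin 180°, cos 180°]] = [[-1, 0], [0, -1]]
[[-1, 0], [0, -1]] × [-2, 0]ᵀ = [2, 0]ᵀ
Result: (2, 0)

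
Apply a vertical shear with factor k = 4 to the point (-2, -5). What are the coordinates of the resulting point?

Shear matrix for vertical shear with factor k = 4:
[[1, 0], [4, 1]]
Result: (-2, -5) → (-2, -13)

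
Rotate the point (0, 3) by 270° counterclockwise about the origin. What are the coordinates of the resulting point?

Rotation matrix for 270°: [[cos 270°, -sin 270°], [sin 270°, cos 270°]] = [[0, 1], [-1, 0]]
[[0, 1], [-1, 0]] × [0, 3]ᵀ = [3, 0]ᵀ
Result: (3, 0)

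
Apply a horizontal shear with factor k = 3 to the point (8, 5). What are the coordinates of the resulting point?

Shear matrix for horizontal shear with factor k = 3:
[[1, 3], [0, 1]]
Result: (8, 5) → (23, 5)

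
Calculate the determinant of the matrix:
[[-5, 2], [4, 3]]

For a 2×2 matrix [[a, b], [c, d]], det = ad - bc
det = (-5)(3) - (2)(4) = -15 - 8 = -23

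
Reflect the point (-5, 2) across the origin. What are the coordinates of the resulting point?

Reflection across origin: (-5, 2) → (5, -2)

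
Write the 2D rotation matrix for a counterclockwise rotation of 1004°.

Rotation matrix formula: [[cos θ, -sin θ], [sin θ, cos θ]]
For θ = 1004°:
cos(1004°) = 0.2419
sin(1004°) = -0.9703
Result: [[0.2419, 0.9703], [-0.9703, 0.2419]]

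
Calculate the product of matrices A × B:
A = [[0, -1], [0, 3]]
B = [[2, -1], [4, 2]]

Matrix multiplication:
C[0][0] = 0×2 + -1×4 = -4
C[0][1] = 0×-1 + -1×2 = -2
C[1][0] = 0×2 + 3×4 = 12
C[1][1] = 0×-1 + 3×2 = 6
Result: [[-4, -2], [12, 6]]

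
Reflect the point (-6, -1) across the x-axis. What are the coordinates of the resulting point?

Reflection across x-axis: (-6, -1) → (-6, 1)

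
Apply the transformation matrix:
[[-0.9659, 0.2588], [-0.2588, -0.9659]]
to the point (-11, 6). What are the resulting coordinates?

Matrix multiplication:
[[-0.9659, 0.2588], [-0.2588, -0.9659]] × [-11, 6]ᵀ
= [(-0.9659)(-11) + (0.2588)(6), (-0.2588)(-11) + (-0.9659)(6)]ᵀ
= [12.1777, -2.9486]ᵀ
Result: (12.1777, -2.9486)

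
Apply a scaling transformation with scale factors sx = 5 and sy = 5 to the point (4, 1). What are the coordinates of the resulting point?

Scaling matrix:
[[5, 0], [0, 5]]
Result: (4 × 5, 1 × 5) = (20, 5)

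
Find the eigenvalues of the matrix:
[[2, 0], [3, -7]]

Characteristic equation: det(A - λI) = 0
λ² - (trace)λ + (det) = 0
trace = 2 + -7 = -5, det = (2)(-7) - (0)(3) = -14
λ² - (-5)λ + (-14) = 0
λ = (-5 ± √((-5)² - 4·(-14))) / 2 = (-5 ± √81) / 2
Solving: λ = -7, 2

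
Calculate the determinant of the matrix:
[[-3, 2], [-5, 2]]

For a 2×2 matrix [[a, b], [c, d]], det = ad - bc
det = (-3)(2) - (2)(-5) = -6 - -10 = 4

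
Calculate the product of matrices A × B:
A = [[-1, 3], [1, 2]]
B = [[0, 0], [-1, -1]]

Matrix multiplication:
C[0][0] = -1×0 + 3×-1 = -3
C[0][1] = -1×0 + 3×-1 = -3
C[1][0] = 1×0 + 2×-1 = -2
C[1][1] = 1×0 + 2×-1 = -2
Result: [[-3, -3], [-2, -2]]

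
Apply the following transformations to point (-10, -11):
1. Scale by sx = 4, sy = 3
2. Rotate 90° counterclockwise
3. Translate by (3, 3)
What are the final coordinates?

Step 1: Scale → (-40, -33)
Step 2: Rotate 90° → (33, -40)
Step 3: Translate → (36, -37)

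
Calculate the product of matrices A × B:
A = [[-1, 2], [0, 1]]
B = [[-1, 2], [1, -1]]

Matrix multiplication:
C[0][0] = -1×-1 + 2×1 = 3
C[0][1] = -1×2 + 2×-1 = -4
C[1][0] = 0×-1 + 1×1 = 1
C[1][1] = 0×2 + 1×-1 = -1
Result: [[3, -4], [1, -1]]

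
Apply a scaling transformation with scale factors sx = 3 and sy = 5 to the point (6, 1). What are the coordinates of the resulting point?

Scaling matrix:
[[3, 0], [0, 5]]
Result: (6 × 3, 1 × 5) = (18, 5)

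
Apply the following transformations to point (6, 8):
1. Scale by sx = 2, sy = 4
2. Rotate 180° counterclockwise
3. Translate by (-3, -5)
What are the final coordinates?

Step 1: Scale → (12, 32)
Step 2: Rotate 180° → (-12, -32)
Step 3: Translate → (-15, -37)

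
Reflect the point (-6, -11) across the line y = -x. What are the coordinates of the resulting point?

Reflection across line y = -x: (-6, -11) → (11, 6)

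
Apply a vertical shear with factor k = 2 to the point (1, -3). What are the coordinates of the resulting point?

Shear matrix for vertical shear with factor k = 2:
[[1, 0], [2, 1]]
Result: (1, -3) → (1, -1)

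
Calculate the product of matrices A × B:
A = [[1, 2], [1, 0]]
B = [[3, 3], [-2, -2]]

Matrix multiplication:
C[0][0] = 1×3 + 2×-2 = -1
C[0][1] = 1×3 + 2×-2 = -1
C[1][0] = 1×3 + 0×-2 = 3
C[1][1] = 1×3 + 0×-2 = 3
Result: [[-1, -1], [3, 3]]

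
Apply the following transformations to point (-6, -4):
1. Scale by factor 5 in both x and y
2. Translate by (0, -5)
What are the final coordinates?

Step 1: Scale (-6, -4) by 5 → (-30, -20)
Step 2: Translate by (0, -5) → (-30, -25)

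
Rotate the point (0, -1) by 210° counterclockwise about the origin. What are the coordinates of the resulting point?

Rotation matrix for 210°: [[cos 210°, -sin 210°], [sin 210°, cos 210°]] ≈ [[-0.866025, 0.500000], [-0.500000, -0.866025]]
[[-0.866025, 0.500000], [-0.500000, -0.866025]] × [0, -1]ᵀ ≈ [-0.5000, 0.8660]ᵀ
Result: (-0.5000, 0.8660)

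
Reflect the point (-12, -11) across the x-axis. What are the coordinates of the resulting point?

Reflection across x-axis: (-12, -11) → (-12, 11)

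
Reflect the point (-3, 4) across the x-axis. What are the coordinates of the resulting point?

Reflection across x-axis: (-3, 4) → (-3, -4)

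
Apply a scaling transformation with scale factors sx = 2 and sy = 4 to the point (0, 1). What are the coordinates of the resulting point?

Scaling matrix:
[[2, 0], [0, 4]]
Result: (0 × 2, 1 × 4) = (0, 4)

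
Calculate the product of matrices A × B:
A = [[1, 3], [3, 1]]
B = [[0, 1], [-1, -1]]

Matrix multiplication:
C[0][0] = 1×0 + 3×-1 = -3
C[0][1] = 1×1 + 3×-1 = -2
C[1][0] = 3×0 + 1×-1 = -1
C[1][1] = 3×1 + 1×-1 = 2
Result: [[-3, -2], [-1, 2]]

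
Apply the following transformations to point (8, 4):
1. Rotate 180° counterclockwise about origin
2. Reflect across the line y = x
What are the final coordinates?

Step 1: Rotate 180° → (-8, -4)
Step 2: Reflect across line y = x → (-4, -8)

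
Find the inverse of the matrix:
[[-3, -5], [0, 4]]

For [[a,b],[c,d]], inverse = (1/det)·[[d,-b],[-c,a]]
det = (-3)(4) - (-5)(0) = -12 - 0 = -12
Inverse = (1/-12)·[[4, 5], [0, -3]]
= [[-1/3, -5/12], [0, 1/4]]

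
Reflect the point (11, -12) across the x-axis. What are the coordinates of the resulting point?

Reflection across x-axis: (11, -12) → (11, 12)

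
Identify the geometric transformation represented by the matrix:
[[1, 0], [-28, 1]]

This matrix represents: vertical shear with factor -28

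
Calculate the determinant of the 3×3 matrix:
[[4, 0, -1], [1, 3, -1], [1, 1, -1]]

Expansion along first row:
det = 4·det([[3,-1],[1,-1]]) - 0·det([[1,-1],[1,-1]]) + -1·det([[1,3],[1,1]])
    = 4·(3·-1 - -1·1) - 0·(1·-1 - -1·1) + -1·(1·1 - 3·1)
    = 4·-2 - 0·0 + -1·-2
    = -8 + 0 + 2 = -6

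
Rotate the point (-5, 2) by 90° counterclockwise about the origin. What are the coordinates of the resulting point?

Rotation matrix for 90°: [[cos 90°, -sin 90°], [sin 90°, cos 90°]] = [[0, -1], [1, 0]]
[[0, -1], [1, 0]] × [-5, 2]ᵀ = [-2, -5]ᵀ
Result: (-2, -5)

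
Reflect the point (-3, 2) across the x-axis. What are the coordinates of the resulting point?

Reflection across x-axis: (-3, 2) → (-3, -2)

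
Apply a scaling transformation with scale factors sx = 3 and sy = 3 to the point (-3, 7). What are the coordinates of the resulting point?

Scaling matrix:
[[3, 0], [0, 3]]
Result: (-3 × 3, 7 × 3) = (-9, 21)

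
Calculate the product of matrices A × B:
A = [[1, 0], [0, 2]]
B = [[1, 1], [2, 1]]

Matrix multiplication:
C[0][0] = 1×1 + 0×2 = 1
C[0][1] = 1×1 + 0×1 = 1
C[1][0] = 0×1 + 2×2 = 4
C[1][1] = 0×1 + 2×1 = 2
Result: [[1, 1], [4, 2]]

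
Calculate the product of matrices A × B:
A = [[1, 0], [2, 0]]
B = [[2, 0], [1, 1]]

Matrix multiplication:
C[0][0] = 1×2 + 0×1 = 2
C[0][1] = 1×0 + 0×1 = 0
C[1][0] = 2×2 + 0×1 = 4
C[1][1] = 2×0 + 0×1 = 0
Result: [[2, 0], [4, 0]]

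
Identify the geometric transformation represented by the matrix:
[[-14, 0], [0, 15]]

This matrix represents: non-uniform scaling by sx = -14, sy = 15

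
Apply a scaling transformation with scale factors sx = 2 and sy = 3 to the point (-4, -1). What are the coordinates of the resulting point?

Scaling matrix:
[[2, 0], [0, 3]]
Result: (-4 × 2, -1 × 3) = (-8, -3)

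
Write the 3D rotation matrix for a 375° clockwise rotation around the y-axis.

Rotation matrix for clockwise 375° around y-axis:
A clockwise rotation by 375° is a counterclockwise rotation by -375°.
cos(-375°) = 0.9659, sin(-375°) = -0.2588
Result: [[0.9659, 0, -0.2588], [0, 1, 0], [0.2588, 0, 0.9659]]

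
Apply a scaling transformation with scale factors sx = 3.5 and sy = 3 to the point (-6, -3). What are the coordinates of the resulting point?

Scaling matrix:
[[3.50, 0], [0, 3]]
Result: (-6 × 3.5, -3 × 3) = (-21, -9)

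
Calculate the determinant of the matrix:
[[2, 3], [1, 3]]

For a 2×2 matrix [[a, b], [c, d]], det = ad - bc
det = (2)(3) - (3)(1) = 6 - 3 = 3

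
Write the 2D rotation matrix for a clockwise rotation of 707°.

Rotation matrix formula: [[cos θ, -sin θ], [sin θ, cos θ]]
A clockwise rotation by 707° is equivalent to a counterclockwise rotation by -707°.
For θ = -707°:
cos(-707°) = 0.9744
sin(-707°) = 0.2250
Result: [[0.9744, -0.2250], [0.2250, 0.9744]]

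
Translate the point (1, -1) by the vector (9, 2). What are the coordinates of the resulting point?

Translation by (9, 2) (homogeneous matrix [[1, 0, 9], [0, 1, 2], [0, 0, 1]]):
x' = 1 + 9 = 10
y' = -1 + 2 = 1
Result: (10, 1)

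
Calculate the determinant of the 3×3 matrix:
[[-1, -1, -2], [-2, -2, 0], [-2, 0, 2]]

Expansion along first row:
det = -1·det([[-2,0],[0,2]]) - -1·det([[-2,0],[-2,2]]) + -2·det([[-2,-2],[-2,0]])
    = -1·(-2·2 - 0·0) - -1·(-2·2 - 0·-2) + -2·(-2·0 - -2·-2)
    = -1·-4 - -1·-4 + -2·-4
    = 4 + -4 + 8 = 8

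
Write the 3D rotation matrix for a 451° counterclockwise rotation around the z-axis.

Rotation matrix for counterclockwise 451° around z-axis:
cos(451°) = -0.0175, sin(451°) = 0.9998
Result: [[-0.0175, -0.9998, 0], [0.9998, -0.0175, 0], [0, 0, 1]]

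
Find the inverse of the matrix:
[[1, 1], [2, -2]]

For [[a,b],[c,d]], inverse = (1/det)·[[d,-b],[-c,a]]
det = (1)(-2) - (1)(2) = -2 - 2 = -4
Inverse = (1/-4)·[[-2, -1], [-2, 1]]
= [[1/2, 1/4], [1/2, -1/4]]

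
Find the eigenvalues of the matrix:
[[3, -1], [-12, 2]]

Characteristic equation: det(A - λI) = 0
λ² - (trace)λ + (det) = 0
trace = 3 + 2 = 5, det = (3)(2) - (-1)(-12) = -6
λ² - (5)λ + (-6) = 0
λ = (5 ± √((5)² - 4·(-6))) / 2 = (5 ± √49) / 2
Solving: λ = -1, 6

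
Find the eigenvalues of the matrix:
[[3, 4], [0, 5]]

Characteristic equation: det(A - λI) = 0
λ² - (trace)λ + (det) = 0
trace = 3 + 5 = 8, det = (3)(5) - (4)(0) = 15
λ² - (8)λ + (15) = 0
λ = (8 ± √((8)² - 4·(15))) / 2 = (8 ± √4) / 2
Solving: λ = 3, 5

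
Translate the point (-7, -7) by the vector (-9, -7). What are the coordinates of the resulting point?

Translation by (-9, -7) (homogeneous matrix [[1, 0, -9], [0, 1, -7], [0, 0, 1]]):
x' = -7 + -9 = -16
y' = -7 + -7 = -14
Result: (-16, -14)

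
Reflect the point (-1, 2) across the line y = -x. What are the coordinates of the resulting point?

Reflection across line y = -x: (-1, 2) → (-2, 1)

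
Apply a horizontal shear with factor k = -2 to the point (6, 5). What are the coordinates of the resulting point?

Shear matrix for horizontal shear with factor k = -2:
[[1, -2], [0, 1]]
Result: (6, 5) → (-4, 5)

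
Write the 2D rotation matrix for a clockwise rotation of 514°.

Rotation matrix formula: [[cos θ, -sin θ], [sin θ, cos θ]]
A clockwise rotation by 514° is equivalent to a counterclockwise rotation by -514°.
For θ = -514°:
cos(-514°) = -0.8988
sin(-514°) = -0.4384
Result: [[-0.8988, 0.4384], [-0.4384, -0.8988]]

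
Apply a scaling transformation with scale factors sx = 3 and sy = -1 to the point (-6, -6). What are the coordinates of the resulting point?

Scaling matrix:
[[3, 0], [0, -1]]
Result: (-6 × 3, -6 × -1) = (-18, 6)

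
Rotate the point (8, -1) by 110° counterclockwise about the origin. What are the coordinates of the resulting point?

Rotation matrix for 110°: [[cos 110°, -sin 110°], [sin 110°, cos 110°]] ≈ [[-0.342020, -0.939693], [0.939693, -0.342020]]
[[-0.342020, -0.939693], [0.939693, -0.342020]] × [8, -1]ᵀ ≈ [-1.7965, 7.8596]ᵀ
Result: (-1.7965, 7.8596)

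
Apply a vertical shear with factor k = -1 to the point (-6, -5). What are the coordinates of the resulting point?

Shear matrix for vertical shear with factor k = -1:
[[1, 0], [-1, 1]]
Result: (-6, -5) → (-6, 1)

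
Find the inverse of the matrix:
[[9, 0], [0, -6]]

For [[a,b],[c,d]], inverse = (1/det)·[[d,-b],[-c,a]]
det = (9)(-6) - (0)(0) = -54 - 0 = -54
Inverse = (1/-54)·[[-6, 0], [0, 9]]
= [[1/9, 0], [0, -1/6]]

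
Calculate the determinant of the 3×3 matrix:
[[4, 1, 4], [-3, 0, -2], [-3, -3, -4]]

Expansion along first row:
det = 4·det([[0,-2],[-3,-4]]) - 1·det([[-3,-2],[-3,-4]]) + 4·det([[-3,0],[-3,-3]])
    = 4·(0·-4 - -2·-3) - 1·(-3·-4 - -2·-3) + 4·(-3·-3 - 0·-3)
    = 4·-6 - 1·6 + 4·9
    = -24 + -6 + 36 = 6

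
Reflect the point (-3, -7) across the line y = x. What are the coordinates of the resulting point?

Reflection across line y = x: (-3, -7) → (-7, -3)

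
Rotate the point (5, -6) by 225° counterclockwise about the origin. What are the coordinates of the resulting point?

Rotation matrix for 225°: [[cos 225°, -sin 225°], [sin 225°, cos 225°]] ≈ [[-0.707107, 0.707107], [-0.707107, -0.707107]]
[[-0.707107, 0.707107], [-0.707107, -0.707107]] × [5, -6]ᵀ ≈ [-7.7782, 0.7071]ᵀ
Result: (-7.7782, 0.7071)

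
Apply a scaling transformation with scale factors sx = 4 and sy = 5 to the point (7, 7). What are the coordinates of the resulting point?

Scaling matrix:
[[4, 0], [0, 5]]
Result: (7 × 4, 7 × 5) = (28, 35)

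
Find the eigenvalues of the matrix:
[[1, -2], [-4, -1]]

Characteristic equation: det(A - λI) = 0
λ² - (trace)λ + (det) = 0
trace = 1 + -1 = 0, det = (1)(-1) - (-2)(-4) = -9
λ² - (0)λ + (-9) = 0
λ = (0 ± √((0)² - 4·(-9))) / 2 = (0 ± √36) / 2
Solving: λ = -3, 3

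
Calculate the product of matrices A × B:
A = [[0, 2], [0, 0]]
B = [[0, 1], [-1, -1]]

Matrix multiplication:
C[0][0] = 0×0 + 2×-1 = -2
C[0][1] = 0×1 + 2×-1 = -2
C[1][0] = 0×0 + 0×-1 = 0
C[1][1] = 0×1 + 0×-1 = 0
Result: [[-2, -2], [0, 0]]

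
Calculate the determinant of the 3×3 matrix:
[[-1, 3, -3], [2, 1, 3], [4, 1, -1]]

Expansion along first row:
det = -1·det([[1,3],[1,-1]]) - 3·det([[2,3],[4,-1]]) + -3·det([[2,1],[4,1]])
    = -1·(1·-1 - 3·1) - 3·(2·-1 - 3·4) + -3·(2·1 - 1·4)
    = -1·-4 - 3·-14 + -3·-2
    = 4 + 42 + 6 = 52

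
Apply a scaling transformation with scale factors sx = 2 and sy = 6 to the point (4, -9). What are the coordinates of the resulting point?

Scaling matrix:
[[2, 0], [0, 6]]
Result: (4 × 2, -9 × 6) = (8, -54)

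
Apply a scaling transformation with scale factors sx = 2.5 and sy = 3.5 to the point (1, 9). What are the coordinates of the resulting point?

Scaling matrix:
[[2.50, 0], [0, 3.50]]
Result: (1 × 2.5, 9 × 3.5) = (2.5, 31.5)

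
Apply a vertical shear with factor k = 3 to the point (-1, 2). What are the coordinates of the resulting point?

Shear matrix for vertical shear with factor k = 3:
[[1, 0], [3, 1]]
Result: (-1, 2) → (-1, -1)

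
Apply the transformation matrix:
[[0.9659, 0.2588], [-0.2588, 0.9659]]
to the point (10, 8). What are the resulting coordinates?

Matrix multiplication:
[[0.9659, 0.2588], [-0.2588, 0.9659]] × [10, 8]ᵀ
= [(0.9659)(10) + (0.2588)(8), (-0.2588)(10) + (0.9659)(8)]ᵀ
= [11.7294, 5.1392]ᵀ
Result: (11.7294, 5.1392)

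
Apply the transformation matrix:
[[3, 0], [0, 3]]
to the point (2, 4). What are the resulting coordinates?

Matrix multiplication:
[[3, 0], [0, 3]] × [2, 4]ᵀ
= [(3)(2) + (0)(4), (0)(2) + (3)(4)]ᵀ
= [6, 12]ᵀ
Result: (6, 12)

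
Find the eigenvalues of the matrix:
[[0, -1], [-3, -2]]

Characteristic equation: det(A - λI) = 0
λ² - (trace)λ + (det) = 0
trace = 0 + -2 = -2, det = (0)(-2) - (-1)(-3) = -3
λ² - (-2)λ + (-3) = 0
λ = (-2 ± √((-2)² - 4·(-3))) / 2 = (-2 ± √16) / 2
Solving: λ = -3, 1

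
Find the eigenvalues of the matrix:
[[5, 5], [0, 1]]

Characteristic equation: det(A - λI) = 0
λ² - (trace)λ + (det) = 0
trace = 5 + 1 = 6, det = (5)(1) - (5)(0) = 5
λ² - (6)λ + (5) = 0
λ = (6 ± √((6)² - 4·(5))) / 2 = (6 ± √16) / 2
Solving: λ = 1, 5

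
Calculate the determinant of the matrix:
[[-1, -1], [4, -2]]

For a 2×2 matrix [[a, b], [c, d]], det = ad - bc
det = (-1)(-2) - (-1)(4) = 2 - -4 = 6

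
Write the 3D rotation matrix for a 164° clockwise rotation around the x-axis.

Rotation matrix for clockwise 164° around x-axis:
A clockwise rotation by 164° is a counterclockwise rotation by -164°.
cos(-164°) = -0.9613, sin(-164°) = -0.2756
Result: [[1, 0, 0], [0, -0.9613, 0.2756], [0, -0.2756, -0.9613]]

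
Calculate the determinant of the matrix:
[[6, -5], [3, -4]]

For a 2×2 matrix [[a, b], [c, d]], det = ad - bc
det = (6)(-4) - (-5)(3) = -24 - -15 = -9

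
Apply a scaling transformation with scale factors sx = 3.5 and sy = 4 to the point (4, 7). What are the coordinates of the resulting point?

Scaling matrix:
[[3.50, 0], [0, 4]]
Result: (4 × 3.5, 7 × 4) = (14, 28)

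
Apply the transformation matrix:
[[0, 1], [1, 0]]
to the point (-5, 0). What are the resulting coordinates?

Matrix multiplication:
[[0, 1], [1, 0]] × [-5, 0]ᵀ
= [(0)(-5) + (1)(0), (1)(-5) + (0)(0)]ᵀ
= [0, -5]ᵀ
Result: (0, -5)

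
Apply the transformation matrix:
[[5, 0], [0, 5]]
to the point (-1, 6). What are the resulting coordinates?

Matrix multiplication:
[[5, 0], [0, 5]] × [-1, 6]ᵀ
= [(5)(-1) + (0)(6), (0)(-1) + (5)(6)]ᵀ
= [-5, 30]ᵀ
Result: (-5, 30)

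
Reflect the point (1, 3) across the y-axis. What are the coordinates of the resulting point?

Reflection across y-axis: (1, 3) → (-1, 3)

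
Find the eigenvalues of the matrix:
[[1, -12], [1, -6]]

Characteristic equation: det(A - λI) = 0
λ² - (trace)λ + (det) = 0
trace = 1 + -6 = -5, det = (1)(-6) - (-12)(1) = 6
λ² - (-5)λ + (6) = 0
λ = (-5 ± √((-5)² - 4·(6))) / 2 = (-5 ± √1) / 2
Solving: λ = -3, -2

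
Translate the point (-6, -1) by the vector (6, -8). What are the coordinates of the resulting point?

Translation by (6, -8) (homogeneous matrix [[1, 0, 6], [0, 1, -8], [0, 0, 1]]):
x' = -6 + 6 = 0
y' = -1 + -8 = -9
Result: (0, -9)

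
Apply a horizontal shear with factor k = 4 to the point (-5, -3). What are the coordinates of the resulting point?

Shear matrix for horizontal shear with factor k = 4:
[[1, 4], [0, 1]]
Result: (-5, -3) → (-17, -3)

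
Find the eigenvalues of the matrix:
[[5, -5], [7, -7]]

Characteristic equation: det(A - λI) = 0
λ² - (trace)λ + (det) = 0
trace = 5 + -7 = -2, det = (5)(-7) - (-5)(7) = 0
λ² - (-2)λ + (0) = 0
λ = (-2 ± √((-2)² - 4·(0))) / 2 = (-2 ± √4) / 2
Solving: λ = -2, 0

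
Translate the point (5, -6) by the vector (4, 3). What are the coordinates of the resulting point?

Translation by (4, 3) (homogeneous matrix [[1, 0, 4], [0, 1, 3], [0, 0, 1]]):
x' = 5 + 4 = 9
y' = -6 + 3 = -3
Result: (9, -3)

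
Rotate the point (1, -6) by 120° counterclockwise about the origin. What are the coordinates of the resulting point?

Rotation matrix for 120°: [[cos 120°, -sin 120°], [sin 120°, cos 120°]] ≈ [[-0.500000, -0.866025], [0.866025, -0.500000]]
[[-0.500000, -0.866025], [0.866025, -0.500000]] × [1, -6]ᵀ ≈ [4.6962, 3.8660]ᵀ
Result: (4.6962, 3.8660)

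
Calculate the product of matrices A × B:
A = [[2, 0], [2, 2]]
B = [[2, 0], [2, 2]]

Matrix multiplication:
C[0][0] = 2×2 + 0×2 = 4
C[0][1] = 2×0 + 0×2 = 0
C[1][0] = 2×2 + 2×2 = 8
C[1][1] = 2×0 + 2×2 = 4
Result: [[4, 0], [8, 4]]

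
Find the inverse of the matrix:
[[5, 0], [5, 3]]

For [[a,b],[c,d]], inverse = (1/det)·[[d,-b],[-c,a]]
det = (5)(3) - (0)(5) = 15 - 0 = 15
Inverse = (1/15)·[[3, 0], [-5, 5]]
= [[1/5, 0], [-1/3, 1/3]]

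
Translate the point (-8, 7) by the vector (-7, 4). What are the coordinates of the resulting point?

Translation by (-7, 4) (homogeneous matrix [[1, 0, -7], [0, 1, 4], [0, 0, 1]]):
x' = -8 + -7 = -15
y' = 7 + 4 = 11
Result: (-15, 11)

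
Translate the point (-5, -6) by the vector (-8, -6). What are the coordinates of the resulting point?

Translation by (-8, -6) (homogeneous matrix [[1, 0, -8], [0, 1, -6], [0, 0, 1]]):
x' = -5 + -8 = -13
y' = -6 + -6 = -12
Result: (-13, -12)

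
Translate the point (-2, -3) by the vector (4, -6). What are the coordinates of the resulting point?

Translation by (4, -6) (homogeneous matrix [[1, 0, 4], [0, 1, -6], [0, 0, 1]]):
x' = -2 + 4 = 2
y' = -3 + -6 = -9
Result: (2, -9)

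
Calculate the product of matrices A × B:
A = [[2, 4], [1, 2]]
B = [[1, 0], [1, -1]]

Matrix multiplication:
C[0][0] = 2×1 + 4×1 = 6
C[0][1] = 2×0 + 4×-1 = -4
C[1][0] = 1×1 + 2×1 = 3
C[1][1] = 1×0 + 2×-1 = -2
Result: [[6, -4], [3, -2]]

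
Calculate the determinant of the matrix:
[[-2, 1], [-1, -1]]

For a 2×2 matrix [[a, b], [c, d]], det = ad - bc
det = (-2)(-1) - (1)(-1) = 2 - -1 = 3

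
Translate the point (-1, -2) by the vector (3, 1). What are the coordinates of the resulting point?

Translation by (3, 1) (homogeneous matrix [[1, 0, 3], [0, 1, 1], [0, 0, 1]]):
x' = -1 + 3 = 2
y' = -2 + 1 = -1
Result: (2, -1)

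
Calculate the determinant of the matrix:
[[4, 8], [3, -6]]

For a 2×2 matrix [[a, b], [c, d]], det = ad - bc
det = (4)(-6) - (8)(3) = -24 - 24 = -48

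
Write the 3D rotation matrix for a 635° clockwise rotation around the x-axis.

Rotation matrix for clockwise 635° around x-axis:
A clockwise rotation by 635° is a counterclockwise rotation by -635°.
cos(-635°) = 0.0872, sin(-635°) = 0.9962
Result: [[1, 0, 0], [0, 0.0872, -0.9962], [0, 0.9962, 0.0872]]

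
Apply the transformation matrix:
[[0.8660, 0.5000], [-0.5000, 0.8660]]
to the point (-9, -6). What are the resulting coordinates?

Matrix multiplication:
[[0.8660, 0.5000], [-0.5000, 0.8660]] × [-9, -6]ᵀ
= [(0.8660)(-9) + (0.5000)(-6), (-0.5000)(-9) + (0.8660)(-6)]ᵀ
= [-10.7940, -0.6960]ᵀ
Result: (-10.7940, -0.6960)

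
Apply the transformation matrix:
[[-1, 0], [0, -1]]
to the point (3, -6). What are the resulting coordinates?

Matrix multiplication:
[[-1, 0], [0, -1]] × [3, -6]ᵀ
= [(-1)(3) + (0)(-6), (0)(3) + (-1)(-6)]ᵀ
= [-3, 6]ᵀ
Result: (-3, 6)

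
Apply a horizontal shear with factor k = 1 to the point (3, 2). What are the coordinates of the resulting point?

Shear matrix for horizontal shear with factor k = 1:
[[1, 1], [0, 1]]
Result: (3, 2) → (5, 2)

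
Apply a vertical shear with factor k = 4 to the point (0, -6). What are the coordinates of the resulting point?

Shear matrix for vertical shear with factor k = 4:
[[1, 0], [4, 1]]
Result: (0, -6) → (0, -6)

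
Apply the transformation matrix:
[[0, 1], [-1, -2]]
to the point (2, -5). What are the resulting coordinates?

Matrix multiplication:
[[0, 1], [-1, -2]] × [2, -5]ᵀ
= [(0)(2) + (1)(-5), (-1)(2) + (-2)(-5)]ᵀ
= [-5, 8]ᵀ
Result: (-5, 8)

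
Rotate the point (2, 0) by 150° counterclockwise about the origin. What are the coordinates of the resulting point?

Rotation matrix for 150°: [[cos 150°, -sin 150°], [sin 150°, cos 150°]] ≈ [[-0.866025, -0.500000], [0.500000, -0.866025]]
[[-0.866025, -0.500000], [0.500000, -0.866025]] × [2, 0]ᵀ ≈ [-1.7321, 1]ᵀ
Result: (-1.7321, 1)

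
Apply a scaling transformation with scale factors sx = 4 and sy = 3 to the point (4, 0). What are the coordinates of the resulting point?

Scaling matrix:
[[4, 0], [0, 3]]
Result: (4 × 4, 0 × 3) = (16, 0)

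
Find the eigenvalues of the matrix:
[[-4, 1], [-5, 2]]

Characteristic equation: det(A - λI) = 0
λ² - (trace)λ + (det) = 0
trace = -4 + 2 = -2, det = (-4)(2) - (1)(-5) = -3
λ² - (-2)λ + (-3) = 0
λ = (-2 ± √((-2)² - 4·(-3))) / 2 = (-2 ± √16) / 2
Solving: λ = -3, 1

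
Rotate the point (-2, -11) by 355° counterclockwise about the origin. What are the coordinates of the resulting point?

Rotation matrix for 355°: [[cos 355°, -sin 355°], [sin 355°, cos 355°]] ≈ [[0.996195, 0.087156], [-0.087156, 0.996195]]
[[0.996195, 0.087156], [-0.087156, 0.996195]] × [-2, -11]ᵀ ≈ [-2.9511, -10.7838]ᵀ
Result: (-2.9511, -10.7838)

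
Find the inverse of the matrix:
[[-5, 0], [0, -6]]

For [[a,b],[c,d]], inverse = (1/det)·[[d,-b],[-c,a]]
det = (-5)(-6) - (0)(0) = 30 - 0 = 30
Inverse = (1/30)·[[-6, 0], [0, -5]]
= [[-1/5, 0], [0, -1/6]]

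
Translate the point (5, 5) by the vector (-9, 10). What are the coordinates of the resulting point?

Translation by (-9, 10) (homogeneous matrix [[1, 0, -9], [0, 1, 10], [0, 0, 1]]):
x' = 5 + -9 = -4
y' = 5 + 10 = 15
Result: (-4, 15)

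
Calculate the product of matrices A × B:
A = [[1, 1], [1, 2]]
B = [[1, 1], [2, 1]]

Matrix multiplication:
C[0][0] = 1×1 + 1×2 = 3
C[0][1] = 1×1 + 1×1 = 2
C[1][0] = 1×1 + 2×2 = 5
C[1][1] = 1×1 + 2×1 = 3
Result: [[3, 2], [5, 3]]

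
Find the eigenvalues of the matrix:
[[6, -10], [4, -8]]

Characteristic equation: det(A - λI) = 0
λ² - (trace)λ + (det) = 0
trace = 6 + -8 = -2, det = (6)(-8) - (-10)(4) = -8
λ² - (-2)λ + (-8) = 0
λ = (-2 ± √((-2)² - 4·(-8))) / 2 = (-2 ± √36) / 2
Solving: λ = -4, 2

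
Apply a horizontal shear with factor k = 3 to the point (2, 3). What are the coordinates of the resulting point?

Shear matrix for horizontal shear with factor k = 3:
[[1, 3], [0, 1]]
Result: (2, 3) → (11, 3)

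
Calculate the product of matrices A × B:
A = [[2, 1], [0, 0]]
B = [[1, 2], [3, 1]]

Matrix multiplication:
C[0][0] = 2×1 + 1×3 = 5
C[0][1] = 2×2 + 1×1 = 5
C[1][0] = 0×1 + 0×3 = 0
C[1][1] = 0×2 + 0×1 = 0
Result: [[5, 5], [0, 0]]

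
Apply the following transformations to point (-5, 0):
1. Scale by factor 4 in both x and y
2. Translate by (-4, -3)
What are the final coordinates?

Step 1: Scale (-5, 0) by 4 → (-20, 0)
Step 2: Translate by (-4, -3) → (-24, -3)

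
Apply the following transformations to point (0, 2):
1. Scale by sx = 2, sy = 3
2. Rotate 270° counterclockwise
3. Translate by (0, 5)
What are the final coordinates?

Step 1: Scale → (0, 6)
Step 2: Rotate 270° → (6, 0)
Step 3: Translate → (6, 5)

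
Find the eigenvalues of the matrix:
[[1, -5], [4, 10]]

Characteristic equation: det(A - λI) = 0
λ² - (trace)λ + (det) = 0
trace = 1 + 10 = 11, det = (1)(10) - (-5)(4) = 30
λ² - (11)λ + (30) = 0
λ = (11 ± √((11)² - 4·(30))) / 2 = (11 ± √1) / 2
Solving: λ = 5, 6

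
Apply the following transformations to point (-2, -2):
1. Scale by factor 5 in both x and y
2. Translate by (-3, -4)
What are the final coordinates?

Step 1: Scale (-2, -2) by 5 → (-10, -10)
Step 2: Translate by (-3, -4) → (-13, -14)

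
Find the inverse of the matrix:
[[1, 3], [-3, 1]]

For [[a,b],[c,d]], inverse = (1/det)·[[d,-b],[-c,a]]
det = (1)(1) - (3)(-3) = 1 - -9 = 10
Inverse = (1/10)·[[1, -3], [3, 1]]
= [[1/10, -3/10], [3/10, 1/10]]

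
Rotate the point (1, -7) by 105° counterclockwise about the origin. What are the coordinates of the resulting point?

Rotation matrix for 105°: [[cos 105°, -sin 105°], [sin 105°, cos 105°]] ≈ [[-0.258819, -0.965926], [0.965926, -0.258819]]
[[-0.258819, -0.965926], [0.965926, -0.258819]] × [1, -7]ᵀ ≈ [6.5027, 2.7777]ᵀ
Result: (6.5027, 2.7777)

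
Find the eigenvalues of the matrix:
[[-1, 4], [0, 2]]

Characteristic equation: det(A - λI) = 0
λ² - (trace)λ + (det) = 0
trace = -1 + 2 = 1, det = (-1)(2) - (4)(0) = -2
λ² - (1)λ + (-2) = 0
λ = (1 ± √((1)² - 4·(-2))) / 2 = (1 ± √9) / 2
Solving: λ = -1, 2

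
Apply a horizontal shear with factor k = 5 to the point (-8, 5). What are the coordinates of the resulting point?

Shear matrix for horizontal shear with factor k = 5:
[[1, 5], [0, 1]]
Result: (-8, 5) → (17, 5)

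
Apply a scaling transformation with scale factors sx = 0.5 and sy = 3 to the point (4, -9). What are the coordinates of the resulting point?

Scaling matrix:
[[0.50, 0], [0, 3]]
Result: (4 × 0.5, -9 × 3) = (2, -27)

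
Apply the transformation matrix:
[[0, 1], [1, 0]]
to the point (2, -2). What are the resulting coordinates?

Matrix multiplication:
[[0, 1], [1, 0]] × [2, -2]ᵀ
= [(0)(2) + (1)(-2), (1)(2) + (0)(-2)]ᵀ
= [-2, 2]ᵀ
Result: (-2, 2)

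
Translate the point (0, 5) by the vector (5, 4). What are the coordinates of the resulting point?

Translation by (5, 4) (homogeneous matrix [[1, 0, 5], [0, 1, 4], [0, 0, 1]]):
x' = 0 + 5 = 5
y' = 5 + 4 = 9
Result: (5, 9)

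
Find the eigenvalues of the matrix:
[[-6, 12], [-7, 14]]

Characteristic equation: det(A - λI) = 0
λ² - (trace)λ + (det) = 0
trace = -6 + 14 = 8, det = (-6)(14) - (12)(-7) = 0
λ² - (8)λ + (0) = 0
λ = (8 ± √((8)² - 4·(0))) / 2 = (8 ± √64) / 2
Solving: λ = 0, 8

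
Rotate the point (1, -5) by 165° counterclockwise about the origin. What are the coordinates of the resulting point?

Rotation matrix for 165°: [[cos 165°, -sin 165°], [sin 165°, cos 165°]] ≈ [[-0.965926, -0.258819], [0.258819, -0.965926]]
[[-0.965926, -0.258819], [0.258819, -0.965926]] × [1, -5]ᵀ ≈ [0.3282, 5.0884]ᵀ
Result: (0.3282, 5.0884)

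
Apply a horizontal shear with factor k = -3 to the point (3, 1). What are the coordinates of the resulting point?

Shear matrix for horizontal shear with factor k = -3:
[[1, -3], [0, 1]]
Result: (3, 1) → (0, 1)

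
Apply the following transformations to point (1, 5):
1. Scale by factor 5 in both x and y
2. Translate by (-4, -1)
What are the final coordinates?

Step 1: Scale (1, 5) by 5 → (5, 25)
Step 2: Translate by (-4, -1) → (1, 24)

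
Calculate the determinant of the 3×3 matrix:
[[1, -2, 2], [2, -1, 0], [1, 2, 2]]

Expansion along first row:
det = 1·det([[-1,0],[2,2]]) - -2·det([[2,0],[1,2]]) + 2·det([[2,-1],[1,2]])
    = 1·(-1·2 - 0·2) - -2·(2·2 - 0·1) + 2·(2·2 - -1·1)
    = 1·-2 - -2·4 + 2·5
    = -2 + 8 + 10 = 16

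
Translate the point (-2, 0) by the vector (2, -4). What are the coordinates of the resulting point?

Translation by (2, -4) (homogeneous matrix [[1, 0, 2], [0, 1, -4], [0, 0, 1]]):
x' = -2 + 2 = 0
y' = 0 + -4 = -4
Result: (0, -4)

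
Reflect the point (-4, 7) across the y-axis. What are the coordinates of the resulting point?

Reflection across y-axis: (-4, 7) → (4, 7)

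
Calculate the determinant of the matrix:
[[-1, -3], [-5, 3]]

For a 2×2 matrix [[a, b], [c, d]], det = ad - bc
det = (-1)(3) - (-3)(-5) = -3 - 15 = -18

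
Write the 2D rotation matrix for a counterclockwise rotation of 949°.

Rotation matrix formula: [[cos θ, -sin θ], [sin θ, cos θ]]
For θ = 949°:
cos(949°) = -0.6561
sin(949°) = -0.7547
Result: [[-0.6561, 0.7547], [-0.7547, -0.6561]]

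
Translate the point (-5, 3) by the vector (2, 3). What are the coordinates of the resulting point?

Translation by (2, 3) (homogeneous matrix [[1, 0, 2], [0, 1, 3], [0, 0, 1]]):
x' = -5 + 2 = -3
y' = 3 + 3 = 6
Result: (-3, 6)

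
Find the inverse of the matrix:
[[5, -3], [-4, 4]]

For [[a,b],[c,d]], inverse = (1/det)·[[d,-b],[-c,a]]
det = (5)(4) - (-3)(-4) = 20 - 12 = 8
Inverse = (1/8)·[[4, 3], [4, 5]]
= [[1/2, 3/8], [1/2, 5/8]]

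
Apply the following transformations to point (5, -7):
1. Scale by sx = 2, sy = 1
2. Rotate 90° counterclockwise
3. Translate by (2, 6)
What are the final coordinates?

Step 1: Scale → (10, -7)
Step 2: Rotate 90° → (7, 10)
Step 3: Translate → (9, 16)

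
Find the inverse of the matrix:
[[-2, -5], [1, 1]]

For [[a,b],[c,d]], inverse = (1/det)·[[d,-b],[-c,a]]
det = (-2)(1) - (-5)(1) = -2 - -5 = 3
Inverse = (1/3)·[[1, 5], [-1, -2]]
= [[1/3, 5/3], [-1/3, -2/3]]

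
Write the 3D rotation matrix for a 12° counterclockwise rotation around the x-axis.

Rotation matrix for counterclockwise 12° around x-axis:
cos(12°) = 0.9781, sin(12°) = 0.2079
Result: [[1, 0, 0], [0, 0.9781, -0.2079], [0, 0.2079, 0.9781]]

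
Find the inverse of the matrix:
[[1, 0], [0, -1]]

For [[a,b],[c,d]], inverse = (1/det)·[[d,-b],[-c,a]]
det = (1)(-1) - (0)(0) = -1 - 0 = -1
Inverse = (1/-1)·[[-1, 0], [0, 1]]
= [[1, 0], [0, -1]]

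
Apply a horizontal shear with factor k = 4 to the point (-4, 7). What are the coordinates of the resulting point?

Shear matrix for horizontal shear with factor k = 4:
[[1, 4], [0, 1]]
Result: (-4, 7) → (24, 7)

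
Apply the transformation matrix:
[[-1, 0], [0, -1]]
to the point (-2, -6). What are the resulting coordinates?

Matrix multiplication:
[[-1, 0], [0, -1]] × [-2, -6]ᵀ
= [(-1)(-2) + (0)(-6), (0)(-2) + (-1)(-6)]ᵀ
= [2, 6]ᵀ
Result: (2, 6)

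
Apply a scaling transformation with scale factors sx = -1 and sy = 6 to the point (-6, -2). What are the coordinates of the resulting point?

Scaling matrix:
[[-1, 0], [0, 6]]
Result: (-6 × -1, -2 × 6) = (6, -12)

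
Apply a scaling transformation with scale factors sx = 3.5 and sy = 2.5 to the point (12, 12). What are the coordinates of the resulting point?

Scaling matrix:
[[3.50, 0], [0, 2.50]]
Result: (12 × 3.5, 12 × 2.5) = (42, 30)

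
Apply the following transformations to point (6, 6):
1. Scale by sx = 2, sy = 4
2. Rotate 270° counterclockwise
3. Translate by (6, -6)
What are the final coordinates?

Step 1: Scale → (12, 24)
Step 2: Rotate 270° → (24, -12)
Step 3: Translate → (30, -18)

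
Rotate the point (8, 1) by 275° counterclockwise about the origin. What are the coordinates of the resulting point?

Rotation matrix for 275°: [[cos 275°, -sin 275°], [sin 275°, cos 275°]] ≈ [[0.087156, 0.996195], [-0.996195, 0.087156]]
[[0.087156, 0.996195], [-0.996195, 0.087156]] × [8, 1]ᵀ ≈ [1.6934, -7.8824]ᵀ
Result: (1.6934, -7.8824)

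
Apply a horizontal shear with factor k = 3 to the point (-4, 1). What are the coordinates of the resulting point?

Shear matrix for horizontal shear with factor k = 3:
[[1, 3], [0, 1]]
Result: (-4, 1) → (-1, 1)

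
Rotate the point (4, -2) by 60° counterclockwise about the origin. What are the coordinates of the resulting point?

Rotation matrix for 60°: [[cos 60°, -sin 60°], [sin 60°, cos 60°]] ≈ [[0.500000, -0.866025], [0.866025, 0.500000]]
[[0.500000, -0.866025], [0.866025, 0.500000]] × [4, -2]ᵀ ≈ [3.7321, 2.4641]ᵀ
Result: (3.7321, 2.4641)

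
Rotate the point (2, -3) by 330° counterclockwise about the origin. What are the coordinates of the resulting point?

Rotation matrix for 330°: [[cos 330°, -sin 330°], [sin 330°, cos 330°]] ≈ [[0.866025, 0.500000], [-0.500000, 0.866025]]
[[0.866025, 0.500000], [-0.500000, 0.866025]] × [2, -3]ᵀ ≈ [0.2321, -3.5981]ᵀ
Result: (0.2321, -3.5981)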